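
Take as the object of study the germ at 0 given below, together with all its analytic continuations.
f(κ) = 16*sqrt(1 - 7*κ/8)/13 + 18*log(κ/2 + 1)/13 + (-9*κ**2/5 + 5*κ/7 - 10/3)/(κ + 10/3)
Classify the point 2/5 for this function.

Denominator factors: κ + 10/3 = 56/15 at κ = 2/5 — none vanishes.
Branch term log(1 - κ/(-2)): argument at 2/5 is 6/5, nonzero, so 2/5 is not its branch point (a point on a principal cut is still regular for the continued germ).
Branch term sqrt(1 - κ/(8/7)): argument at 2/5 is 13/20, nonzero, so 2/5 is not its branch point (a point on a principal cut is still regular for the continued germ).
So the germ continues analytically to 2/5.

The point is a regular point.


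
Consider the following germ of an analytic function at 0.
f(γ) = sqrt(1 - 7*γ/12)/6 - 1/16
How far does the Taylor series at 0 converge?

The radius of convergence is 12/7.

Branch term (1/6)*sqrt(1 - γ/(12/7)): its argument vanishes at γ = 12/7, a square-root branch point, modulus 12/7.
The radius of convergence is the smallest modulus among the singular points: 12/7.


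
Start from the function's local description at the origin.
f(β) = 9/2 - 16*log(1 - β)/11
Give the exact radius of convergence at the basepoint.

Branch term (-16/11)*log(1 - β/(1)): its argument vanishes at β = 1, a logarithmic branch point, modulus 1.
The radius of convergence is the smallest modulus among the singular points: 1.

The radius of convergence is 1.


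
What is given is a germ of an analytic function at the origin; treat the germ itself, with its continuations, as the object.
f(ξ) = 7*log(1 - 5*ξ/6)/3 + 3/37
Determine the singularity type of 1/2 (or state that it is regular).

The point is a regular point.

There is no denominator, hence no pole anywhere.
Branch term log(1 - ξ/(6/5)): argument at 1/2 is 7/12, nonzero, so 1/2 is not its branch point (a point on a principal cut is still regular for the continued germ).
So the germ continues analytically to 1/2.


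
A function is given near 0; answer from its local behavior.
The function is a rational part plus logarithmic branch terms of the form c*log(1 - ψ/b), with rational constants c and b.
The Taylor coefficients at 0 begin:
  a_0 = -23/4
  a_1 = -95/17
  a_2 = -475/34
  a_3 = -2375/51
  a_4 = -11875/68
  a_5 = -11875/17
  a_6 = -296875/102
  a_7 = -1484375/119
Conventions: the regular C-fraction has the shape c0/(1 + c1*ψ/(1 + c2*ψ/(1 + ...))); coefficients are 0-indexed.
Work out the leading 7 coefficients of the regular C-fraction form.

The regular C-fraction coefficients are [-23/4, -380/391, -1195/782, -1955/1434, -815/717, -239/163, -337/326].

Taylor coefficients (read off): a_0 = -23/4, a_1 = -95/17, a_2 = -475/34, a_3 = -2375/51, a_4 = -11875/68, a_5 = -11875/17, a_6 = -296875/102.
c0 = a_0 = -23/4. Peel one level at a time: if S = 1 + c*ψ/S' with S'(0) = 1, then c is the ψ-coefficient of S and S' = c*ψ/(S - 1).
S_1 = c0/f = 1 + (-380/391)*ψ + (-227050/152881)*ψ^2 + ...; c1 = -380/391.
S_2 = c1*ψ/(S_1 - 1) = 1 + (-1195/782)*ψ + (-25/12)*ψ^2 + ...; c2 = -1195/782.
S_3 = c2*ψ/(S_2 - 1) = 1 + (-1955/1434)*ψ + (-1593325/1028178)*ψ^2 + ...; c3 = -1955/1434.
S_4 = c3*ψ/(S_3 - 1) = 1 + (-815/717)*ψ + (-5/3)*ψ^2 + ...; c4 = -815/717.
S_5 = c4*ψ/(S_4 - 1) = 1 + (-239/163)*ψ + (-80543/53138)*ψ^2 + ...; c5 = -239/163.
S_6 = c5*ψ/(S_5 - 1) = 1 + (-337/326)*ψ + ...; c6 = -337/326.


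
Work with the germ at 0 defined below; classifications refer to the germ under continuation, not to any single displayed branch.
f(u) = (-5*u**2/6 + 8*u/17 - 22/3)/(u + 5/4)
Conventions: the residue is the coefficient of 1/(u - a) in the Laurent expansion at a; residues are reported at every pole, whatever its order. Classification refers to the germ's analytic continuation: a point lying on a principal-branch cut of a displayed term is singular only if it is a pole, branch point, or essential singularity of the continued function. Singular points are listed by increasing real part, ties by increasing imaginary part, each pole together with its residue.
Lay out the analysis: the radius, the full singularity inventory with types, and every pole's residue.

Radius of convergence at 0: 5/4.
At -5/4: a pole of order 1; residue -15053/1632.

Denominator factor (u + 5/4): pole of order 1 at -5/4, modulus 5/4.
The radius of convergence is the smallest modulus among the singular points: 5/4.
At the order-1 pole -5/4 set g(u) = (u - (-5/4))*f(u) = -5*u**2/6 + 8*u/17 - 22/3.
Simple pole: residue = g(a) at a = -5/4, which is -15053/1632.


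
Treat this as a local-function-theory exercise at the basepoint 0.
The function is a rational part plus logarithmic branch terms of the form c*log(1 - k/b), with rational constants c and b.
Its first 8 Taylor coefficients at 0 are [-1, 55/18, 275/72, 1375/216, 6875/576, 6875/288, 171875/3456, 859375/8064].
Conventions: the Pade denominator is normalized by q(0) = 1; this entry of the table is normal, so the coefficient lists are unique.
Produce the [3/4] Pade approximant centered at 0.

Taylor coefficients needed (read off): a_0 = -1, a_1 = 55/18, a_2 = 275/72, a_3 = 1375/216, a_4 = 6875/576, a_5 = 6875/288, a_6 = 171875/3456, a_7 = 859375/8064.
Write the denominator as Q(k) = 1 + q1*k + q2*k^2 + q3*k^3 + q4*k^4. Requiring Q*f - P = O(k^8) with deg P <= 3 kills the coefficients of k^4..k^7 in Q*f:
  k^4: a_4 + q1*a_3 + q2*a_2 + q3*a_1 + q4*a_0 = 0, i.e. 6875/576 + (1375/216)*q1 + (275/72)*q2 + (55/18)*q3 + (-1)*q4 = 0.
  k^5: a_5 + q1*a_4 + q2*a_3 + q3*a_2 + q4*a_1 = 0, i.e. 6875/288 + (6875/576)*q1 + (1375/216)*q2 + (275/72)*q3 + (55/18)*q4 = 0.
  k^6: a_6 + q1*a_5 + q2*a_4 + q3*a_3 + q4*a_2 = 0, i.e. 171875/3456 + (6875/288)*q1 + (6875/576)*q2 + (1375/216)*q3 + (275/72)*q4 = 0.
  k^7: a_7 + q1*a_6 + q2*a_5 + q3*a_4 + q4*a_3 = 0, i.e. 859375/8064 + (171875/3456)*q1 + (6875/288)*q2 + (6875/576)*q3 + (1375/216)*q4 = 0.
Solving this linear system: q1 = -1245/296, q2 = 41925/8288, q3 = -12325/8288, q4 = -4125/66304.
The numerator is Q*f truncated at degree 3: P0 = a_0 = -1; P1 = a_1 + q1*a_0 = 19345/2664; P2 = a_2 + q1*a_1 + q2*a_0 = -1051075/74592; P3 = a_3 + q1*a_2 + q2*a_1 + q3*a_0 = 810575/111888.

The Pade approximant has numerator coefficients [-1, 19345/2664, -1051075/74592, 810575/111888]; denominator coefficients [1, -1245/296, 41925/8288, -12325/8288, -4125/66304].


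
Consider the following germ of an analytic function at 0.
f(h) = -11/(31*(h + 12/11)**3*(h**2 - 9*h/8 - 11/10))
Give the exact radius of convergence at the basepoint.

Denominator factor (h**2 - 9*h/8 - 11/10): discriminant 1813/320, real irrational roots 9/16 + (7/80)*sqrt(185) and 9/16 - (7/80)*sqrt(185); poles of order 1, moduli 9/16 + (7/80)*sqrt(185) and -9/16 + (7/80)*sqrt(185).
Denominator factor (h + 12/11)^3: pole of order 3 at -12/11, modulus 12/11.
The radius of convergence is the smallest modulus among the singular points: -9/16 + (7/80)*sqrt(185).

The radius of convergence is -9/16 + (7/80)*sqrt(185).


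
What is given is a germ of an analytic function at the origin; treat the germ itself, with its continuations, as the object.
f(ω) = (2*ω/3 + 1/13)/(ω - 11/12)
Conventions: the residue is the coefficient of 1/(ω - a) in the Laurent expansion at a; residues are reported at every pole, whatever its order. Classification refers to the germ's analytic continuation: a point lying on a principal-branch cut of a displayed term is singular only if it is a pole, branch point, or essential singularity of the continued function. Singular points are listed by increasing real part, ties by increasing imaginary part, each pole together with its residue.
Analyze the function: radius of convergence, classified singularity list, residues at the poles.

Radius of convergence at 0: 11/12.
At 11/12: a pole of order 1; residue 161/234.

Denominator factor (ω - 11/12): pole of order 1 at 11/12, modulus 11/12.
The radius of convergence is the smallest modulus among the singular points: 11/12.
At the order-1 pole 11/12 set g(ω) = (ω - (11/12))*f(ω) = 2*ω/3 + 1/13.
Simple pole: residue = g(a) at a = 11/12, which is 161/234.


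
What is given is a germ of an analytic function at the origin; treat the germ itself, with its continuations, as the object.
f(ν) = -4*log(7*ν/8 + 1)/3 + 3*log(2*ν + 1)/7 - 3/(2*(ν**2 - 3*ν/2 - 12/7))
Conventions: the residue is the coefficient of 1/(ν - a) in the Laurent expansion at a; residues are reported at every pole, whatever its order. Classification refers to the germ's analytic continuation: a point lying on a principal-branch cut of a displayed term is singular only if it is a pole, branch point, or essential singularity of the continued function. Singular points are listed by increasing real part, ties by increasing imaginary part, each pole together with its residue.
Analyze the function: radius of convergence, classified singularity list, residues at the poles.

Denominator factor (ν**2 - 3*ν/2 - 12/7): discriminant 255/28, real irrational roots 3/4 + (1/28)*sqrt(1785) and 3/4 - (1/28)*sqrt(1785); poles of order 1, moduli 3/4 + (1/28)*sqrt(1785) and -3/4 + (1/28)*sqrt(1785).
Branch term (-4/3)*log(1 - ν/(-8/7)): its argument vanishes at ν = -8/7, a logarithmic branch point, modulus 8/7.
Branch term (3/7)*log(1 - ν/(-1/2)): its argument vanishes at ν = -1/2, a logarithmic branch point, modulus 1/2.
The radius of convergence is the smallest modulus among the singular points: 1/2.
The branch terms are analytic at 3/4 - (1/28)*sqrt(1785) and contribute nothing to the residue; only the rational part matters.
The factor ν**2 - 3*ν/2 - 12/7 splits as (ν - a)(ν - a') with a = 3/4 - (1/28)*sqrt(1785), a' = 3/4 + (1/28)*sqrt(1785). At the order-1 pole a set g(ν) = (ν - a)*(rational part) = [-3/2] / (ν - a').
Simple pole: residue = g(a) at a = 3/4 - (1/28)*sqrt(1785), which is (1/85)*sqrt(1785).
The branch terms are analytic at 3/4 + (1/28)*sqrt(1785) and contribute nothing to the residue; only the rational part matters.
The factor ν**2 - 3*ν/2 - 12/7 splits as (ν - a)(ν - a') with a = 3/4 + (1/28)*sqrt(1785), a' = 3/4 - (1/28)*sqrt(1785). At the order-1 pole a set g(ν) = (ν - a)*(rational part) = [-3/2] / (ν - a').
Simple pole: residue = g(a) at a = 3/4 + (1/28)*sqrt(1785), which is -(1/85)*sqrt(1785).
List the singular points by increasing real part (a conjugate pair: the negative imaginary part first).

Radius of convergence at 0: 1/2.
At -8/7: a logarithmic branch point.
At 3/4 - (1/28)*sqrt(1785): a pole of order 1; residue (1/85)*sqrt(1785).
At -1/2: a logarithmic branch point.
At 3/4 + (1/28)*sqrt(1785): a pole of order 1; residue -(1/85)*sqrt(1785).


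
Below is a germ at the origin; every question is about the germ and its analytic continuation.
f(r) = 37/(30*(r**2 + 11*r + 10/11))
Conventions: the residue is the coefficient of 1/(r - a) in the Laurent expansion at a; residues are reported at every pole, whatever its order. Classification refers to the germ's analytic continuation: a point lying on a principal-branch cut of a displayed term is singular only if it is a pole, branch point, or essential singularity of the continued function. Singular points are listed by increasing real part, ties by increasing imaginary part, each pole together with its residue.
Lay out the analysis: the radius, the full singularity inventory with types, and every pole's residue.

Radius of convergence at 0: 11/2 - (1/22)*sqrt(14201).
At -11/2 - (1/22)*sqrt(14201): a pole of order 1; residue -(37/38730)*sqrt(14201).
At -11/2 + (1/22)*sqrt(14201): a pole of order 1; residue (37/38730)*sqrt(14201).

Denominator factor (r**2 + 11*r + 10/11): discriminant 1291/11, real irrational roots -11/2 + (1/22)*sqrt(14201) and -11/2 - (1/22)*sqrt(14201); poles of order 1, moduli 11/2 - (1/22)*sqrt(14201) and 11/2 + (1/22)*sqrt(14201).
The radius of convergence is the smallest modulus among the singular points: 11/2 - (1/22)*sqrt(14201).
The factor r**2 + 11*r + 10/11 splits as (r - a)(r - a') with a = -11/2 - (1/22)*sqrt(14201), a' = -11/2 + (1/22)*sqrt(14201). At the order-1 pole a set g(r) = (r - a)*f(r) = [37/30] / (r - a').
Simple pole: residue = g(a) at a = -11/2 - (1/22)*sqrt(14201), which is -(37/38730)*sqrt(14201).
The factor r**2 + 11*r + 10/11 splits as (r - a)(r - a') with a = -11/2 + (1/22)*sqrt(14201), a' = -11/2 - (1/22)*sqrt(14201). At the order-1 pole a set g(r) = (r - a)*f(r) = [37/30] / (r - a').
Simple pole: residue = g(a) at a = -11/2 + (1/22)*sqrt(14201), which is (37/38730)*sqrt(14201).
List the singular points by increasing real part (a conjugate pair: the negative imaginary part first).


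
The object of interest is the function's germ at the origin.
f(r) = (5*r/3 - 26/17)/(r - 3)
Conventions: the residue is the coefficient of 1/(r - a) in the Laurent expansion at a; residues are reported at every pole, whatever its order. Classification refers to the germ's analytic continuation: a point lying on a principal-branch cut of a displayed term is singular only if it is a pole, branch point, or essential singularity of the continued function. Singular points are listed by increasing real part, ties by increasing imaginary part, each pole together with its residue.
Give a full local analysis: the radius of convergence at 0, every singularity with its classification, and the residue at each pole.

Radius of convergence at 0: 3.
At 3: a pole of order 1; residue 59/17.

Denominator factor (r - 3): pole of order 1 at 3, modulus 3.
The radius of convergence is the smallest modulus among the singular points: 3.
At the order-1 pole 3 set g(r) = (r - (3))*f(r) = 5*r/3 - 26/17.
Simple pole: residue = g(a) at a = 3, which is 59/17.


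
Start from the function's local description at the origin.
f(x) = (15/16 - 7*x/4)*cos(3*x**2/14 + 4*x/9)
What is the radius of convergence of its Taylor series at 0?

The radius of convergence is infinite.

The factor cos(3*x**2/14 + 4*x/9) is entire and contributes no finite singular point.
The polynomial part has no poles.
No finite singular points: the Taylor series at 0 converges everywhere.


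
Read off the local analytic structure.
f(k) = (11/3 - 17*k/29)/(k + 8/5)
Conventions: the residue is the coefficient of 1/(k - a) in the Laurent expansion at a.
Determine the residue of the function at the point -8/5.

The residue is 2003/435.

At the order-1 pole -8/5 set g(k) = (k - (-8/5))*f(k) = 11/3 - 17*k/29.
Simple pole: residue = g(a) at a = -8/5, which is 2003/435.


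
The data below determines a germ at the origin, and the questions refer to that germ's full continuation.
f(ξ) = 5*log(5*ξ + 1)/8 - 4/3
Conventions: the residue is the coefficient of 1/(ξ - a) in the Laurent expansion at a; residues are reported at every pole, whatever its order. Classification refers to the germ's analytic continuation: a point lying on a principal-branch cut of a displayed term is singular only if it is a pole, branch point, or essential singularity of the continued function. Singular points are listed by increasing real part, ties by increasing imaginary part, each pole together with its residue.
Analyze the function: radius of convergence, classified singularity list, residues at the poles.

Branch term (5/8)*log(1 - ξ/(-1/5)): its argument vanishes at ξ = -1/5, a logarithmic branch point, modulus 1/5.
The radius of convergence is the smallest modulus among the singular points: 1/5.

Radius of convergence at 0: 1/5.
At -1/5: a logarithmic branch point.


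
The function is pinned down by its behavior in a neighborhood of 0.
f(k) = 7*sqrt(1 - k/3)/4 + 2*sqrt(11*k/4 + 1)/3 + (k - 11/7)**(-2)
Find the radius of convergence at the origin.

Denominator factor (k - 11/7)^2: pole of order 2 at 11/7, modulus 11/7.
Branch term (7/4)*sqrt(1 - k/(3)): its argument vanishes at k = 3, a square-root branch point, modulus 3.
Branch term (2/3)*sqrt(1 - k/(-4/11)): its argument vanishes at k = -4/11, a square-root branch point, modulus 4/11.
The radius of convergence is the smallest modulus among the singular points: 4/11.

The radius of convergence is 4/11.


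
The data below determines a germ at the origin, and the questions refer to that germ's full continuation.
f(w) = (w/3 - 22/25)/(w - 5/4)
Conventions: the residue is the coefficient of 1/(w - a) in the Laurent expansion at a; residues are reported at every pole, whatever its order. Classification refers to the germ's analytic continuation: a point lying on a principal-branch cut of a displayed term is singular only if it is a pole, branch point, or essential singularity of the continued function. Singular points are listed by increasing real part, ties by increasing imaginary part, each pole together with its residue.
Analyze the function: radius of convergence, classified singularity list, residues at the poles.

Radius of convergence at 0: 5/4.
At 5/4: a pole of order 1; residue -139/300.

Denominator factor (w - 5/4): pole of order 1 at 5/4, modulus 5/4.
The radius of convergence is the smallest modulus among the singular points: 5/4.
At the order-1 pole 5/4 set g(w) = (w - (5/4))*f(w) = w/3 - 22/25.
Simple pole: residue = g(a) at a = 5/4, which is -139/300.


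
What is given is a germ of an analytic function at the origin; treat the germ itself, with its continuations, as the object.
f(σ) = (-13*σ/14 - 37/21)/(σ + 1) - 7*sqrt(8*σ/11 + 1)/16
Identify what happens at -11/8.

The term (-7/16)*sqrt(1 - σ/(-11/8)) has argument 1 - -11/8/(-11/8) = 0 at -11/8: a square-root (algebraic, two-sheeted) branch point; the remaining terms are analytic or single-valued there.

The point is an algebraic (square-root) branch point.


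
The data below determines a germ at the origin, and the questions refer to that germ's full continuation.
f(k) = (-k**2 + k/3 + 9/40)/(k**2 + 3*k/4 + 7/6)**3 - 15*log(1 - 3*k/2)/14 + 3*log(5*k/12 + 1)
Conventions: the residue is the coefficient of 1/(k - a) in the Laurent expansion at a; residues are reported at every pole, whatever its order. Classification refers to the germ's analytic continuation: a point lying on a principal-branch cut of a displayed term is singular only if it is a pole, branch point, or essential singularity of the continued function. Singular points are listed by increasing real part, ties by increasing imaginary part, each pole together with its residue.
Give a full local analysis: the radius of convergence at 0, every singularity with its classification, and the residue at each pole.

Denominator factor (k**2 + 3*k/4 + 7/6)^3: discriminant -197/48, complex-conjugate roots (-3/8) + ((1/24)*sqrt(591))*i and (-3/8) - ((1/24)*sqrt(591))*i; poles of order 3, moduli (1/6)*sqrt(42) and (1/6)*sqrt(42).
Branch term (-15/14)*log(1 - k/(2/3)): its argument vanishes at k = 2/3, a logarithmic branch point, modulus 2/3.
Branch term (3)*log(1 - k/(-12/5)): its argument vanishes at k = -12/5, a logarithmic branch point, modulus 12/5.
The radius of convergence is the smallest modulus among the singular points: 2/3.
The branch terms are analytic at (-3/8) - ((1/24)*sqrt(591))*i and contribute nothing to the residue; only the rational part matters.
The factor k**2 + 3*k/4 + 7/6 splits as (k - a)(k - a') with a = (-3/8) - ((1/24)*sqrt(591))*i, a' = (-3/8) + ((1/24)*sqrt(591))*i. At the order-3 pole a set g(k) = (k - a)^3*(rational part) = [-k**2 + k/3 + 9/40] / (k - a')^3.
Order-3 pole: residue = g''(a)/2; g''((-3/8) - ((1/24)*sqrt(591))*i) = -((211584/38226865)*sqrt(591))*i, so the residue is -((105792/38226865)*sqrt(591))*i.
The branch terms are analytic at (-3/8) + ((1/24)*sqrt(591))*i and contribute nothing to the residue; only the rational part matters.
The factor k**2 + 3*k/4 + 7/6 splits as (k - a)(k - a') with a = (-3/8) + ((1/24)*sqrt(591))*i, a' = (-3/8) - ((1/24)*sqrt(591))*i. At the order-3 pole a set g(k) = (k - a)^3*(rational part) = [-k**2 + k/3 + 9/40] / (k - a')^3.
Order-3 pole: residue = g''(a)/2; g''((-3/8) + ((1/24)*sqrt(591))*i) = ((211584/38226865)*sqrt(591))*i, so the residue is ((105792/38226865)*sqrt(591))*i.
List the singular points by increasing real part (a conjugate pair: the negative imaginary part first).

Radius of convergence at 0: 2/3.
At -12/5: a logarithmic branch point.
At (-3/8) - ((1/24)*sqrt(591))*i: a pole of order 3; residue -((105792/38226865)*sqrt(591))*i.
At (-3/8) + ((1/24)*sqrt(591))*i: a pole of order 3; residue ((105792/38226865)*sqrt(591))*i.
At 2/3: a logarithmic branch point.


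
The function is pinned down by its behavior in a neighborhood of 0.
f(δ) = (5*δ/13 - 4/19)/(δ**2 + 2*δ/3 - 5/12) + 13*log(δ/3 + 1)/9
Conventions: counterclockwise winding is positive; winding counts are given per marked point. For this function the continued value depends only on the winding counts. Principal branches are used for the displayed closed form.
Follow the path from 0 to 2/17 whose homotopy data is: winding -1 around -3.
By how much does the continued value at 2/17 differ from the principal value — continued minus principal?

The rational part is single-valued and drops out of the difference; each branch term changes only by its own monodromy.
(13/9)*log(1 - δ/(-3)): each positive loop around -3 adds 2*pi*i to the log, so winding -1 contributes (13/9)*(-1)*2*pi*i = -(26/9)*pi*i.
Summing the contributions at δ = 2/17 gives -(26/9)*pi*i.

Continued minus principal equals -(26/9)*pi*i.


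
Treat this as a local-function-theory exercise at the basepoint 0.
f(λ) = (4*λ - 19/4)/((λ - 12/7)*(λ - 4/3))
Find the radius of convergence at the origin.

Denominator factor (λ - 4/3): pole of order 1 at 4/3, modulus 4/3.
Denominator factor (λ - 12/7): pole of order 1 at 12/7, modulus 12/7.
The radius of convergence is the smallest modulus among the singular points: 4/3.

The radius of convergence is 4/3.


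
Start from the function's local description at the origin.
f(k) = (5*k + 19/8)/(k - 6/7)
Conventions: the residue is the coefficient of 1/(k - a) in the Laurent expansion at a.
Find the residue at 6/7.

The residue is 373/56.

At the order-1 pole 6/7 set g(k) = (k - (6/7))*f(k) = 5*k + 19/8.
Simple pole: residue = g(a) at a = 6/7, which is 373/56.


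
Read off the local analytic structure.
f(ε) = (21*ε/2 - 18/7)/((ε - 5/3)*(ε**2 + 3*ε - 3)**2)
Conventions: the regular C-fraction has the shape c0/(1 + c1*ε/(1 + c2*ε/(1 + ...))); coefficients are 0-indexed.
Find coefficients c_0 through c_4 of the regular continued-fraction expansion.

The regular C-fraction coefficients are [6/35, 89/60, -5465/1068, 472876/486385, -194634011/646066835].

Taylor coefficients (expand at 0): a_0 = 6/35, a_1 = -89/350, a_2 = -231/250, a_3 = -27464/13125, a_4 = -84339/21875.
c0 = a_0 = 6/35. Peel one level at a time: if S = 1 + c*ε/S' with S'(0) = 1, then c is the ε-coefficient of S and S' = c*ε/(S - 1).
S_1 = c0/f = 1 + (89/60)*ε + (1093/144)*ε^2 + ...; c1 = 89/60.
S_2 = c1*ε/(S_1 - 1) = 1 + (-5465/1068)*ε + (118219/23763)*ε^2 + ...; c2 = -5465/1068.
S_3 = c2*ε/(S_2 - 1) = 1 + (472876/486385)*ε + (8747596/29866225)*ε^2 + ...; c3 = 472876/486385.
S_4 = c3*ε/(S_3 - 1) = 1 + (-194634011/646066835)*ε + ...; c4 = -194634011/646066835.


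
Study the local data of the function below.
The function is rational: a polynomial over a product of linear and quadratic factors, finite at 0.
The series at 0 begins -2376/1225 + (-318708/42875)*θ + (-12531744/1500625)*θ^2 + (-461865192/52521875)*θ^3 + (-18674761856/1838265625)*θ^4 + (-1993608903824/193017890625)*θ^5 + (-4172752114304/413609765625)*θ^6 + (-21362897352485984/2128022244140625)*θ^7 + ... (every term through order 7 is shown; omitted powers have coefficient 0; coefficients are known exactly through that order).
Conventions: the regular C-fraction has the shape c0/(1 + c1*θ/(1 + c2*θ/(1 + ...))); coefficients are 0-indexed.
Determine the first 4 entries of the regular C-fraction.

Taylor coefficients (read off): a_0 = -2376/1225, a_1 = -318708/42875, a_2 = -12531744/1500625, a_3 = -461865192/52521875.
c0 = a_0 = -2376/1225. Peel one level at a time: if S = 1 + c*θ/S' with S'(0) = 1, then c is the θ-coefficient of S and S' = c*θ/(S - 1).
S_1 = c0/f = 1 + (-2951/770)*θ + (3693383/355740)*θ^2 + ...; c1 = -2951/770.
S_2 = c1*θ/(S_1 - 1) = 1 + (3693383/1363362)*θ + (33760206/426711649)*θ^2 + ...; c2 = 3693383/1363362.
S_3 = c2*θ/(S_2 - 1) = 1 + (-2228173596/76294212631)*θ + ...; c3 = -2228173596/76294212631.

The regular C-fraction coefficients are [-2376/1225, -2951/770, 3693383/1363362, -2228173596/76294212631].


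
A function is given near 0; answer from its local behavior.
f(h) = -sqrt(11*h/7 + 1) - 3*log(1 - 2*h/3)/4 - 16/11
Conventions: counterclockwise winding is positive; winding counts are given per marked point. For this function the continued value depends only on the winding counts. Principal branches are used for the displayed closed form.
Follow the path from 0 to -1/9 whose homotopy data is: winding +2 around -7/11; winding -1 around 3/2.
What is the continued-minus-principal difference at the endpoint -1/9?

The rational part is single-valued and drops out of the difference; each branch term changes only by its own monodromy.
(-3/4)*log(1 - h/(3/2)): each positive loop around 3/2 adds 2*pi*i to the log, so winding -1 contributes (-3/4)*(-1)*2*pi*i = (3/2)*pi*i.
(-1)*sqrt(1 - h/(-7/11)): winding +2 is even, the square root returns to the same sheet, contribution 0.
Summing the contributions at h = -1/9 gives (3/2)*pi*i.

Continued minus principal equals (3/2)*pi*i.


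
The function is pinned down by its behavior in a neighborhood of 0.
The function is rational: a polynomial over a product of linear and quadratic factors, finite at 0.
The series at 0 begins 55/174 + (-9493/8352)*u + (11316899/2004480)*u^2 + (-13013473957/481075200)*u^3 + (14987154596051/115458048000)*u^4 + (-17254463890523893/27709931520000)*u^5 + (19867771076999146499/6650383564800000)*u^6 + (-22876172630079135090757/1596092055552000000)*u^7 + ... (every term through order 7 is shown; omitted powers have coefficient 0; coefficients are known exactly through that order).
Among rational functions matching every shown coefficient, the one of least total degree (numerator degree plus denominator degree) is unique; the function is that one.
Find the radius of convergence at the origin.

The radius of convergence is -11/20 + (1/220)*sqrt(27841).

No rational of total degree below 4 reproduces all 8 coefficients; solving the [0/4] Pade equations on them gives f(u) = -5/(29*(u**2 - 11*u/10 - 3/11)*(u**2 - 7*u/8 + 2)), whose expansion matches every shown term.
Denominator factor (u**2 - 7*u/8 + 2): discriminant -463/64, complex-conjugate roots (7/16) + ((1/16)*sqrt(463))*i and (7/16) - ((1/16)*sqrt(463))*i; poles of order 1, moduli sqrt(2) and sqrt(2).
Denominator factor (u**2 - 11*u/10 - 3/11): discriminant 2531/1100, real irrational roots 11/20 + (1/220)*sqrt(27841) and 11/20 - (1/220)*sqrt(27841); poles of order 1, moduli 11/20 + (1/220)*sqrt(27841) and -11/20 + (1/220)*sqrt(27841).
The radius of convergence is the smallest modulus among the singular points: -11/20 + (1/220)*sqrt(27841).


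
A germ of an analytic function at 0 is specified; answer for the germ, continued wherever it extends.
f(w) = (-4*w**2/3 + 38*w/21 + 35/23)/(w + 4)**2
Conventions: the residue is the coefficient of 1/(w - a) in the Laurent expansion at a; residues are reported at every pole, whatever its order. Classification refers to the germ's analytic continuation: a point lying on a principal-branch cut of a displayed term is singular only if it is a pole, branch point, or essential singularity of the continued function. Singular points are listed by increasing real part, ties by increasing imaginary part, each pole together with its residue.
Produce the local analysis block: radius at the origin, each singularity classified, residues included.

Denominator factor (w + 4)^2: pole of order 2 at -4, modulus 4.
The radius of convergence is the smallest modulus among the singular points: 4.
At the order-2 pole -4 set g(w) = (w - (-4))^2*f(w) = -4*w**2/3 + 38*w/21 + 35/23.
Order-2 pole: residue = g'(a); g'(-4) = 262/21, so the residue is 262/21.

Radius of convergence at 0: 4.
At -4: a pole of order 2; residue 262/21.


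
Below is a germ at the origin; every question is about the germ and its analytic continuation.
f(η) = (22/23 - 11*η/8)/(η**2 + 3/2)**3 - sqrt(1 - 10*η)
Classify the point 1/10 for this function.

The term (-1)*sqrt(1 - η/(1/10)) has argument 1 - 1/10/(1/10) = 0 at 1/10: a square-root (algebraic, two-sheeted) branch point; the remaining terms are analytic or single-valued there.

The point is an algebraic (square-root) branch point.


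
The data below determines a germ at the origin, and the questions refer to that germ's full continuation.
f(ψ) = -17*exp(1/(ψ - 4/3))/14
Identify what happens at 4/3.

The exponent 1/(ψ - (4/3)) has a pole at 4/3, so exp(1/(ψ - (4/3))) takes every nonzero value near it: an essential singularity (not a pole of any order).

The point is an essential singularity.


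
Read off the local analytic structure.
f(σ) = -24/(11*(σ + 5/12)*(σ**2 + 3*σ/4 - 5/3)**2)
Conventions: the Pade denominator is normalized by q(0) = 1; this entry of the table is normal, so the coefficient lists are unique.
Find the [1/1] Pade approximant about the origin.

The Pade approximant has numerator coefficients [-2592/1375, -136404/34375]; denominator coefficients [1, 721/200].

Taylor coefficients needed (expand at 0): a_0 = -2592/1375, a_1 = 3888/1375, a_2 = -350406/34375.
Write the denominator as Q(σ) = 1 + q1*σ. Requiring Q*f - P = O(σ^3) with deg P <= 1 kills the coefficients of σ^2..σ^2 in Q*f:
  σ^2: a_2 + q1*a_1 = 0, i.e. -350406/34375 + (3888/1375)*q1 = 0.
Solving this linear system: q1 = 721/200.
The numerator is Q*f truncated at degree 1: P0 = a_0 = -2592/1375; P1 = a_1 + q1*a_0 = -136404/34375.


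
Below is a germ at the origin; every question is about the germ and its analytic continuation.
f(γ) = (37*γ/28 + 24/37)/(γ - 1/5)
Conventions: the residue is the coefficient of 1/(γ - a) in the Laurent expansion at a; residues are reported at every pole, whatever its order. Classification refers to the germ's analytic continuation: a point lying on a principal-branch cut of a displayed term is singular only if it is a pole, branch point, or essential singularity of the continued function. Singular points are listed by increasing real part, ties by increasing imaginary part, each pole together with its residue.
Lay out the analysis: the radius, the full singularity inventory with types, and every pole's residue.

Radius of convergence at 0: 1/5.
At 1/5: a pole of order 1; residue 4729/5180.

Denominator factor (γ - 1/5): pole of order 1 at 1/5, modulus 1/5.
The radius of convergence is the smallest modulus among the singular points: 1/5.
At the order-1 pole 1/5 set g(γ) = (γ - (1/5))*f(γ) = 37*γ/28 + 24/37.
Simple pole: residue = g(a) at a = 1/5, which is 4729/5180.


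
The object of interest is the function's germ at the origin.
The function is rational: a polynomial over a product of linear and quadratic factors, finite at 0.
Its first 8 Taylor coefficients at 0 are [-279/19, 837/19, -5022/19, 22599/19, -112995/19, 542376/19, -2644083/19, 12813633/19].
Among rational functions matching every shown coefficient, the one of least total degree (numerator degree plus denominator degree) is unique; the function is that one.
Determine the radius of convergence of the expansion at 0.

No rational of total degree below 2 reproduces all 8 coefficients; solving the [0/2] Pade equations on them gives f(ψ) = 31/(19*(ψ**2 - ψ/3 - 1/9)), whose expansion matches every shown term.
Denominator factor (ψ**2 - ψ/3 - 1/9): discriminant 5/9, real irrational roots 1/6 + (1/6)*sqrt(5) and 1/6 - (1/6)*sqrt(5); poles of order 1, moduli 1/6 + (1/6)*sqrt(5) and -1/6 + (1/6)*sqrt(5).
The radius of convergence is the smallest modulus among the singular points: -1/6 + (1/6)*sqrt(5).

The radius of convergence is -1/6 + (1/6)*sqrt(5).


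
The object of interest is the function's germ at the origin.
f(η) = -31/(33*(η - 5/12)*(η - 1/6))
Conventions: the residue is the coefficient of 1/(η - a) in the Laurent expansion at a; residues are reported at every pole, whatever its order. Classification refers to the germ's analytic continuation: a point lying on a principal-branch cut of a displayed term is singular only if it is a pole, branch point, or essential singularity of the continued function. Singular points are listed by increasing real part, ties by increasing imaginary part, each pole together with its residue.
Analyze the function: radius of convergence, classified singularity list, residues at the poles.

Radius of convergence at 0: 1/6.
At 1/6: a pole of order 1; residue 124/33.
At 5/12: a pole of order 1; residue -124/33.

Denominator factor (η - 5/12): pole of order 1 at 5/12, modulus 5/12.
Denominator factor (η - 1/6): pole of order 1 at 1/6, modulus 1/6.
The radius of convergence is the smallest modulus among the singular points: 1/6.
At the order-1 pole 1/6 set g(η) = (η - (1/6))*f(η) = -31/(33*(η - 5/12)).
Simple pole: residue = g(a) at a = 1/6, which is 124/33.
At the order-1 pole 5/12 set g(η) = (η - (5/12))*f(η) = -31/(33*(η - 1/6)).
Simple pole: residue = g(a) at a = 5/12, which is -124/33.
List the singular points by increasing real part (a conjugate pair: the negative imaginary part first).


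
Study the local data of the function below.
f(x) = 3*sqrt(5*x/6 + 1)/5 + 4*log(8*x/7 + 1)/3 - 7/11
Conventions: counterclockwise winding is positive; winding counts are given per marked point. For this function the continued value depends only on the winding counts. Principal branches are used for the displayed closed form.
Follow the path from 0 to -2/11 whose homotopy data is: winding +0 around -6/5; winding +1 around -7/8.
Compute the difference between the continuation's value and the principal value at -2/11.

Continued minus principal equals (8/3)*pi*i.

The rational part is single-valued and drops out of the difference; each branch term changes only by its own monodromy.
(4/3)*log(1 - x/(-7/8)): each positive loop around -7/8 adds 2*pi*i to the log, so winding +1 contributes (4/3)*(1)*2*pi*i = (8/3)*pi*i.
(3/5)*sqrt(1 - x/(-6/5)): winding +0 is even, the square root returns to the same sheet, contribution 0.
Summing the contributions at x = -2/11 gives (8/3)*pi*i.


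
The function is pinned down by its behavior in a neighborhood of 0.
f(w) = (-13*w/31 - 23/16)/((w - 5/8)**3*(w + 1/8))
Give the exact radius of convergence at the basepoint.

Denominator factor (w + 1/8): pole of order 1 at -1/8, modulus 1/8.
Denominator factor (w - 5/8)^3: pole of order 3 at 5/8, modulus 5/8.
The radius of convergence is the smallest modulus among the singular points: 1/8.

The radius of convergence is 1/8.


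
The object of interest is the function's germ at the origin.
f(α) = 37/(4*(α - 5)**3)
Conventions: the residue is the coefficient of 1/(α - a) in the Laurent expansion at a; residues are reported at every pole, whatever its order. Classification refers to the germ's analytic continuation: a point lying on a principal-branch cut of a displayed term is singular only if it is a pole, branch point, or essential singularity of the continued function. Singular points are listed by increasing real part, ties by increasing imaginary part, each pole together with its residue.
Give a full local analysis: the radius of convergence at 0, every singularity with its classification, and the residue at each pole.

Denominator factor (α - 5)^3: pole of order 3 at 5, modulus 5.
The radius of convergence is the smallest modulus among the singular points: 5.
At the order-3 pole 5 set g(α) = (α - (5))^3*f(α) = 37/4.
Order-3 pole: residue = g''(a)/2; g''(5) = 0, so the residue is 0.

Radius of convergence at 0: 5.
At 5: a pole of order 3; residue 0.


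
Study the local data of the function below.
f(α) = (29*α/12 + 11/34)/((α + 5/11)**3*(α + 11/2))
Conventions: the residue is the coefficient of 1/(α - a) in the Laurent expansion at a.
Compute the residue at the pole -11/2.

The residue is 190333/1885113.

At the order-1 pole -11/2 set g(α) = (α - (-11/2))*f(α) = (29*α/12 + 11/34)/(α + 5/11)**3.
Simple pole: residue = g(a) at a = -11/2, which is 190333/1885113.


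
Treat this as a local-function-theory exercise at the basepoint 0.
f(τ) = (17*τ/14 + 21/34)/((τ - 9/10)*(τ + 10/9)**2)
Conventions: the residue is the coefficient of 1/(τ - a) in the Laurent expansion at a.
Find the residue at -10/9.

At the order-2 pole -10/9 set g(τ) = (τ - (-10/9))^2*f(τ) = (17*τ/14 + 21/34)/(τ - 9/10).
Order-2 pole: residue = g'(a); g'(-10/9) = -1648755/3898559, so the residue is -1648755/3898559.

The residue is -1648755/3898559.


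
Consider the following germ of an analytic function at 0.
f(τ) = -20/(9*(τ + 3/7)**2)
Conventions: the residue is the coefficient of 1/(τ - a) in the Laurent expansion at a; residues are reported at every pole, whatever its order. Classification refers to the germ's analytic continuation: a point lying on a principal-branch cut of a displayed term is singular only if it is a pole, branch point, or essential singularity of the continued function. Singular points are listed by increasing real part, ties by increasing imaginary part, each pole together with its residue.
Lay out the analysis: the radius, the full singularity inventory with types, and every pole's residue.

Radius of convergence at 0: 3/7.
At -3/7: a pole of order 2; residue 0.

Denominator factor (τ + 3/7)^2: pole of order 2 at -3/7, modulus 3/7.
The radius of convergence is the smallest modulus among the singular points: 3/7.
At the order-2 pole -3/7 set g(τ) = (τ - (-3/7))^2*f(τ) = -20/9.
Order-2 pole: residue = g'(a); g'(-3/7) = 0, so the residue is 0.


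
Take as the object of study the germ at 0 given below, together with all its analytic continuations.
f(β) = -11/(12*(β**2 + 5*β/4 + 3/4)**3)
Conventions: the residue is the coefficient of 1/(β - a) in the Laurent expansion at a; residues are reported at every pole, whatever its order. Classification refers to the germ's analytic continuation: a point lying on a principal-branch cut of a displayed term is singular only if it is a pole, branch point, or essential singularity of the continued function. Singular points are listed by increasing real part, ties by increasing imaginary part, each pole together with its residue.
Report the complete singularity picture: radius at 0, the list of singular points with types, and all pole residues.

Radius of convergence at 0: (1/2)*sqrt(3).
At (-5/8) - ((1/8)*sqrt(23))*i: a pole of order 3; residue -((5632/12167)*sqrt(23))*i.
At (-5/8) + ((1/8)*sqrt(23))*i: a pole of order 3; residue ((5632/12167)*sqrt(23))*i.

Denominator factor (β**2 + 5*β/4 + 3/4)^3: discriminant -23/16, complex-conjugate roots (-5/8) + ((1/8)*sqrt(23))*i and (-5/8) - ((1/8)*sqrt(23))*i; poles of order 3, moduli (1/2)*sqrt(3) and (1/2)*sqrt(3).
The radius of convergence is the smallest modulus among the singular points: (1/2)*sqrt(3).
The factor β**2 + 5*β/4 + 3/4 splits as (β - a)(β - a') with a = (-5/8) - ((1/8)*sqrt(23))*i, a' = (-5/8) + ((1/8)*sqrt(23))*i. At the order-3 pole a set g(β) = (β - a)^3*f(β) = [-11/12] / (β - a')^3.
Order-3 pole: residue = g''(a)/2; g''((-5/8) - ((1/8)*sqrt(23))*i) = -((11264/12167)*sqrt(23))*i, so the residue is -((5632/12167)*sqrt(23))*i.
The factor β**2 + 5*β/4 + 3/4 splits as (β - a)(β - a') with a = (-5/8) + ((1/8)*sqrt(23))*i, a' = (-5/8) - ((1/8)*sqrt(23))*i. At the order-3 pole a set g(β) = (β - a)^3*f(β) = [-11/12] / (β - a')^3.
Order-3 pole: residue = g''(a)/2; g''((-5/8) + ((1/8)*sqrt(23))*i) = ((11264/12167)*sqrt(23))*i, so the residue is ((5632/12167)*sqrt(23))*i.
List the singular points by increasing real part (a conjugate pair: the negative imaginary part first).


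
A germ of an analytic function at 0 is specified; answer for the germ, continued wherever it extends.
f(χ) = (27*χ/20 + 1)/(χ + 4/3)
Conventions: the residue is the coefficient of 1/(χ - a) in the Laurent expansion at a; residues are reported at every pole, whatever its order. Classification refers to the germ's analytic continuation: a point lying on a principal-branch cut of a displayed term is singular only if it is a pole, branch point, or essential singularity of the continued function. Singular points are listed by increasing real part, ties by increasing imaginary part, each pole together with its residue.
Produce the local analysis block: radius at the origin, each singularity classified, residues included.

Radius of convergence at 0: 4/3.
At -4/3: a pole of order 1; residue -4/5.

Denominator factor (χ + 4/3): pole of order 1 at -4/3, modulus 4/3.
The radius of convergence is the smallest modulus among the singular points: 4/3.
At the order-1 pole -4/3 set g(χ) = (χ - (-4/3))*f(χ) = 27*χ/20 + 1.
Simple pole: residue = g(a) at a = -4/3, which is -4/5.
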